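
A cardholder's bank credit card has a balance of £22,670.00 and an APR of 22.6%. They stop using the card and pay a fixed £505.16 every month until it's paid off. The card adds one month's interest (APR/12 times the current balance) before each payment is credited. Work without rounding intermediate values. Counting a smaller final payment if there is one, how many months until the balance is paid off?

100 months

Monthly rate r = 22.6%/12 = 1.88333% = 0.0188333.
Recurrence: B ← B·(1+r) − £505.16.
Month 1: interest £426.95; balance after payment £22,591.79.
Month 2: interest £425.48; balance after payment £22,512.11.
Closed form: n = −ln(1 − rB₀/P)/ln(1+r) = −ln(0.15482)/ln(1.01883) ≈ 99.983, so the balance reaches zero during payment 100.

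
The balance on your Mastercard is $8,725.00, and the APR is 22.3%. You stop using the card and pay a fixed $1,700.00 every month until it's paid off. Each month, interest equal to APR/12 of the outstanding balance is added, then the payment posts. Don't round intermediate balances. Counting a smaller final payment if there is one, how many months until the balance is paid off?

6 payments

Monthly rate r = 22.3%/12 = 1.85833% = 0.0185833.
Recurrence: B ← B·(1+r) − $1,700.00.
Month 1: interest $162.14; balance after payment $7,187.14.
Month 2: interest $133.56; balance after payment $5,620.70.
Month 3: interest $104.45; balance after payment $4,025.15.
Month 4: interest $74.80; balance after payment $2,399.95.
Month 5: interest $44.60; balance after payment $744.55.
Month 6: interest $13.84; balance after payment $0.00.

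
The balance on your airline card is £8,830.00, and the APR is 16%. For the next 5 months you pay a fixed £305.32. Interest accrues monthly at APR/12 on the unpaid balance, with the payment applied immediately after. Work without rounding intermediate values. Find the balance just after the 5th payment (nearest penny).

Monthly rate r = 16%/12 = 1.33333% = 0.0133333.
Each month: B ← B·(1+r) − £305.32.
Month 1: interest £117.73; balance after payment £8,642.41.
Month 2: interest £115.23; balance after payment £8,452.33.
Month 3: interest £112.70; balance after payment £8,259.70.
Month 4: interest £110.13; balance after payment £8,064.51.
Month 5: interest £107.53; balance after payment £7,866.72.

£7,866.72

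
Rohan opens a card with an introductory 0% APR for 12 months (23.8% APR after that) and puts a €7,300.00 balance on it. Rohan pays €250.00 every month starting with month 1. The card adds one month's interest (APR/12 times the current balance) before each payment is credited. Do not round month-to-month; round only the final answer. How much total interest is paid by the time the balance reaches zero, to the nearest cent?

€1,011.69

Promo months 1–12 at r₀ = 0%/12 = 0; months 13+ at r₁ = 23.8%/12 = 0.0198333.
After month 12 (no interest yet): B = €7,300.00 − 12·€250.00 = €4,300.00.
Then at r₁ with €250.00/mo: n₂ = −ln(1 − r₁·B/P)/ln(1+r₁) ≈ 21.24 → 22 more payments.
Total paid = 33·€250.00 + €61.69 = €8,311.69; interest = €8,311.69 − €7,300.00 = €1,011.69.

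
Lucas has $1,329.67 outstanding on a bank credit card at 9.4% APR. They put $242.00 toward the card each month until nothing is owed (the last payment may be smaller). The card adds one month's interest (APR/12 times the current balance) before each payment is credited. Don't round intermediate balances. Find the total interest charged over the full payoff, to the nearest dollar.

$35

Monthly rate r = 9.4%/12 = 0.783333% = 0.00783333.
Payoff takes n = ⌈−ln(1 − rB₀/P)/ln(1+r)⌉ = ⌈5.638⌉ = 6 payments; the last is $154.67.
Total paid = 5·$242.00 + $154.67 = $1,364.67.
Total interest = total paid − principal = $1,364.67 − $1,329.67 = $35.00.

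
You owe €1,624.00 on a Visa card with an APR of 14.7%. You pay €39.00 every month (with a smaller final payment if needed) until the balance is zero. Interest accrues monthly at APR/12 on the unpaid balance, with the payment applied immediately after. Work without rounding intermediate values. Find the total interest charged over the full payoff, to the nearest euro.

Monthly rate r = 14.7%/12 = 1.225% = 0.01225.
Payoff takes n = ⌈−ln(1 − rB₀/P)/ln(1+r)⌉ = ⌈58.606⌉ = 59 payments; the last is €23.68.
Total paid = 58·€39.00 + €23.68 = €2,285.68.
Total interest = total paid − principal = €2,285.68 − €1,624.00 = €661.68.

€662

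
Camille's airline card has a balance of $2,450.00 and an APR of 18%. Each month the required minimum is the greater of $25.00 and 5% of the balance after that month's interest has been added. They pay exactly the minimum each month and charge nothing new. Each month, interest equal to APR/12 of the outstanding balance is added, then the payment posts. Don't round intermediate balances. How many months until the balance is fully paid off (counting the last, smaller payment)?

Monthly rate r = 18%/12 = 1.5% = 0.015.
While 5% of the post-interest balance exceeds $25.00, each month B ← (B·(1+r))·(1 − 0.05), i.e. B shrinks by the factor (1+r)·0.95 = 0.96425.
This holds for months 1–45. Entering month 46 the balance is $476.10; 5% of the post-interest balance is now below $25.00, so the flat $25.00 minimum applies from here.
From month 46 a fixed $25.00 at rate r clears $476.10 in 23 more payments. Total: 45 + 23 = 68 months.

68 months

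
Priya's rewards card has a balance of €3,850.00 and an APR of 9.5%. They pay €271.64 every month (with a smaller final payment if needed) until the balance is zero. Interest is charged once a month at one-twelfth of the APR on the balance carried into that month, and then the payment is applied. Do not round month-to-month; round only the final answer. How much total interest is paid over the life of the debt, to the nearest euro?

€250

Monthly rate r = 9.5%/12 = 0.791667% = 0.00791667.
Payoff takes n = ⌈−ln(1 − rB₀/P)/ln(1+r)⌉ = ⌈15.093⌉ = 16 payments; the last is €25.28.
Total paid = 15·€271.64 + €25.28 = €4,099.88.
Total interest = total paid − principal = €4,099.88 − €3,850.00 = €249.88.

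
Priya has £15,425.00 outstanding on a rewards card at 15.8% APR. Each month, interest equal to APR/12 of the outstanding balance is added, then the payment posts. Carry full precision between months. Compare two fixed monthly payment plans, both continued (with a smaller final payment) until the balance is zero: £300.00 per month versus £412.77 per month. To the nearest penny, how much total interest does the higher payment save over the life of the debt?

Monthly rate r = 15.8%/12 = 1.31667% = 0.0131667.
At £300.00/mo: n = ⌈−ln(1 − rB₀/P)/ln(1+r)⌉ = 87 payments (last £117.81); total interest = total paid − £15,425.00 = £10,492.81.
At £412.77/mo: 52 payments (last £322.90); total interest £5,949.17.
Interest saved = £10,492.81 − £5,949.17 = £4,543.64.

£4,543.64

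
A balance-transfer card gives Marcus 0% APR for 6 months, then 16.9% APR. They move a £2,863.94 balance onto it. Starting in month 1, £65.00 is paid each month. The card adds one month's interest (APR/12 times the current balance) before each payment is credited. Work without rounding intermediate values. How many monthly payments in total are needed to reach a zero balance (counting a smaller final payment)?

61 months

Promo months 1–6 at r₀ = 0%/12 = 0; months 7+ at r₁ = 16.9%/12 = 0.0140833.
After month 6 (no interest yet): B = £2,863.94 − 6·£65.00 = £2,473.94.
Then at r₁ with £65.00/mo: n₂ = −ln(1 − r₁·B/P)/ln(1+r₁) ≈ 54.91 → 55 more payments.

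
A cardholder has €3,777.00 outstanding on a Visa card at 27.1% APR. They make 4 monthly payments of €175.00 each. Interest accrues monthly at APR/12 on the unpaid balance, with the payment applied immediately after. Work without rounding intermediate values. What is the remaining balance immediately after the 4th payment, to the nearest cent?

Monthly rate r = 27.1%/12 = 2.25833% = 0.0225833.
Each month: B ← B·(1+r) − €175.00.
Month 1: interest €85.30; balance after payment €3,687.30.
Month 2: interest €83.27; balance after payment €3,595.57.
Month 3: interest €81.20; balance after payment €3,501.77.
Month 4: interest €79.08; balance after payment €3,405.85.

€3,405.85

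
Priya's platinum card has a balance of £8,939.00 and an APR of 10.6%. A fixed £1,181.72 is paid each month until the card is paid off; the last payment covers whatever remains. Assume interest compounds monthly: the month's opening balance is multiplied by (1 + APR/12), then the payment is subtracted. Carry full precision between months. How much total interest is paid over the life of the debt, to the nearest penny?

Monthly rate r = 10.6%/12 = 0.883333% = 0.00883333.
Payoff takes n = ⌈−ln(1 − rB₀/P)/ln(1+r)⌉ = ⌈7.864⌉ = 8 payments; the last is £1,021.03.
Total paid = 7·£1,181.72 + £1,021.03 = £9,293.07.
Total interest = total paid − principal = £9,293.07 − £8,939.00 = £354.07.

£354.07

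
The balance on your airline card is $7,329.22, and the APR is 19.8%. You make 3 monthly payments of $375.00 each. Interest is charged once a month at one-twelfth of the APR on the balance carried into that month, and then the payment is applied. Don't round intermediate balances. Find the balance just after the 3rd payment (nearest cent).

$6,554.37

Monthly rate r = 19.8%/12 = 1.65% = 0.0165.
Each month: B ← B·(1+r) − $375.00.
Month 1: interest $120.93; balance after payment $7,075.15.
Month 2: interest $116.74; balance after payment $6,816.89.
Month 3: interest $112.48; balance after payment $6,554.37.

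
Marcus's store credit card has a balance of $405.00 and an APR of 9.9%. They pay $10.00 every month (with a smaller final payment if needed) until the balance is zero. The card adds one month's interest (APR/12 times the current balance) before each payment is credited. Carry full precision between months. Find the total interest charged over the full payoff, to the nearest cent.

$89.95

Monthly rate r = 9.9%/12 = 0.825% = 0.00825.
Payoff takes n = ⌈−ln(1 − rB₀/P)/ln(1+r)⌉ = ⌈49.494⌉ = 50 payments; the last is $4.95.
Total paid = 49·$10.00 + $4.95 = $494.95.
Total interest = total paid − principal = $494.95 − $405.00 = $89.95.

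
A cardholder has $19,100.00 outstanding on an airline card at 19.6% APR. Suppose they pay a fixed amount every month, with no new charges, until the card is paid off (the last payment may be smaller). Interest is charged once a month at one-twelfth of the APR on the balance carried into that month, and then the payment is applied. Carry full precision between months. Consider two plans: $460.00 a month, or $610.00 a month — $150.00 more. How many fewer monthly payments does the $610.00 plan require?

25 fewer payments

Monthly rate r = 19.6%/12 = 1.63333% = 0.0163333.
At $460.00/mo: n = ⌈−ln(1 − rB₀/P)/ln(1+r)⌉ = 70 payments (last $451.34); total interest = total paid − $19,100.00 = $13,091.34.
At $610.00/mo: 45 payments (last $128.57); total interest $7,868.57.
Payments saved = 70 − 45 = 25.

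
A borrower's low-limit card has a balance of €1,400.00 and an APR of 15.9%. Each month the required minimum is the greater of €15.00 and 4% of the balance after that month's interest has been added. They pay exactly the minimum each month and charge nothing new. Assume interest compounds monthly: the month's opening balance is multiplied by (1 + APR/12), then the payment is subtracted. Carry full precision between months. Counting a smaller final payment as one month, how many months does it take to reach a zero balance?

Monthly rate r = 15.9%/12 = 1.325% = 0.01325.
While 4% of the post-interest balance exceeds €15.00, each month B ← (B·(1+r))·(1 − 0.04), i.e. B shrinks by the factor (1+r)·0.96 = 0.97272.
This holds for months 1–49. Entering month 50 the balance is €361.02; 4% of the post-interest balance is now below €15.00, so the flat €15.00 minimum applies from here.
From month 50 a fixed €15.00 at rate r clears €361.02 in 30 more payments. Total: 49 + 30 = 79 months.

79 months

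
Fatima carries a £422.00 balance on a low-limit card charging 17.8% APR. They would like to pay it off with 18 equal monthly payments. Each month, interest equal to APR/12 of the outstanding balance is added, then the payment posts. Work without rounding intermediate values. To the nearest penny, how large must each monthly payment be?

Monthly rate r = 17.8%/12 = 1.48333% = 0.0148333.
Level-payment amortization: P = B₀·r / (1 − (1+r)^(−n)) = 422.00·0.0148333 / (1 − 1.01483^(−18)).
Denominator 1 − (1+r)^(−18) = 0.23282406.
P = 6.25967 / 0.23282406 ≈ 26.89.

£26.89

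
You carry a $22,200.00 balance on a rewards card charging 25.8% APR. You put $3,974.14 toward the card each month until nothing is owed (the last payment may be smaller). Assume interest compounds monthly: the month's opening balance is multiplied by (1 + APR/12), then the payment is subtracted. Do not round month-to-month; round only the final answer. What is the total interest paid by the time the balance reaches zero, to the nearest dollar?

$1,704

Monthly rate r = 25.8%/12 = 2.15% = 0.0215.
Payoff takes n = ⌈−ln(1 − rB₀/P)/ln(1+r)⌉ = ⌈6.015⌉ = 7 payments; the last is $59.63.
Total paid = 6·$3,974.14 + $59.63 = $23,904.47.
Total interest = total paid − principal = $23,904.47 − $22,200.00 = $1,704.47.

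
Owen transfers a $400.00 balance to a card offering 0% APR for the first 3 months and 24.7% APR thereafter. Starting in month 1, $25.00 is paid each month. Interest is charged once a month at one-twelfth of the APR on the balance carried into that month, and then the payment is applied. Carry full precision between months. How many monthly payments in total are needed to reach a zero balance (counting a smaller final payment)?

19 payments

Promo months 1–3 at r₀ = 0%/12 = 0; months 4+ at r₁ = 24.7%/12 = 0.0205833.
After month 3 (no interest yet): B = $400.00 − 3·$25.00 = $325.00.
Then at r₁ with $25.00/mo: n₂ = −ln(1 − r₁·B/P)/ln(1+r₁) ≈ 15.28 → 16 more payments.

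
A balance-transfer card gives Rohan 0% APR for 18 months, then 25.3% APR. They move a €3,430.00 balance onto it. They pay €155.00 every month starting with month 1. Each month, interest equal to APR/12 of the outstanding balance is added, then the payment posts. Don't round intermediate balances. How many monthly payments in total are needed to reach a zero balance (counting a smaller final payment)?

Promo months 1–18 at r₀ = 0%/12 = 0; months 19+ at r₁ = 25.3%/12 = 0.0210833.
After month 18 (no interest yet): B = €3,430.00 − 18·€155.00 = €640.00.
Then at r₁ with €155.00/mo: n₂ = −ln(1 − r₁·B/P)/ln(1+r₁) ≈ 4.37 → 5 more payments.

23 months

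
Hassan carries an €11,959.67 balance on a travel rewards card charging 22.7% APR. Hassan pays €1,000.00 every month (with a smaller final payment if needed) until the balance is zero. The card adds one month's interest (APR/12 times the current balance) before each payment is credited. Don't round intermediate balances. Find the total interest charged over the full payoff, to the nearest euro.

Monthly rate r = 22.7%/12 = 1.89167% = 0.0189167.
Payoff takes n = ⌈−ln(1 − rB₀/P)/ln(1+r)⌉ = ⌈13.687⌉ = 14 payments; the last is €688.79.
Total paid = 13·€1,000.00 + €688.79 = €13,688.79.
Total interest = total paid − principal = €13,688.79 − €11,959.67 = €1,729.12.

€1,729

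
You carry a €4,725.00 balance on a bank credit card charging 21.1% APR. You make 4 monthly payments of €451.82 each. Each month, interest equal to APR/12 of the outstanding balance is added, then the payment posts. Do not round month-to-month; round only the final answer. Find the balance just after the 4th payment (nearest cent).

€3,210.69

Monthly rate r = 21.1%/12 = 1.75833% = 0.0175833.
Each month: B ← B·(1+r) − €451.82.
Month 1: interest €83.08; balance after payment €4,356.26.
Month 2: interest €76.60; balance after payment €3,981.04.
Month 3: interest €70.00; balance after payment €3,599.22.
Month 4: interest €63.29; balance after payment €3,210.69.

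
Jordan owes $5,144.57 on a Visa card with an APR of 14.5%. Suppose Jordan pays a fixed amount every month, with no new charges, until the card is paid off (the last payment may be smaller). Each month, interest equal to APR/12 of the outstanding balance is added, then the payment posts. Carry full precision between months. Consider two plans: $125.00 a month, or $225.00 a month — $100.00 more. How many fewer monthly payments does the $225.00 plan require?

Monthly rate r = 14.5%/12 = 1.20833% = 0.0120833.
At $125.00/mo: n = ⌈−ln(1 − rB₀/P)/ln(1+r)⌉ = 58 payments (last $33.00); total interest = total paid − $5,144.57 = $2,013.43.
At $225.00/mo: 27 payments (last $207.48); total interest $912.91.
Payments saved = 58 − 27 = 31.

31 fewer payments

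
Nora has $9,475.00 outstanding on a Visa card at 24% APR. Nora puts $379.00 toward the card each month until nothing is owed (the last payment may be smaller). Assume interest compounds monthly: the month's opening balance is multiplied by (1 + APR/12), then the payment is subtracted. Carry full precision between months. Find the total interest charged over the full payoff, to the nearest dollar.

Monthly rate r = 24%/12 = 2% = 0.02.
Payoff takes n = ⌈−ln(1 − rB₀/P)/ln(1+r)⌉ = ⌈35.003⌉ = 36 payments; the last is $1.07.
Total paid = 35·$379.00 + $1.07 = $13,266.07.
Total interest = total paid − principal = $13,266.07 − $9,475.00 = $3,791.07.

$3,791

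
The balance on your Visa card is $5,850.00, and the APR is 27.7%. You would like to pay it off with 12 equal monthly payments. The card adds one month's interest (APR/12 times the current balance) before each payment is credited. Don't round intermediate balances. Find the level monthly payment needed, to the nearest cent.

$563.70

Monthly rate r = 27.7%/12 = 2.30833% = 0.0230833.
Level-payment amortization: P = B₀·r / (1 − (1+r)^(−n)) = 5850.00·0.0230833 / (1 − 1.02308^(−12)).
Denominator 1 − (1+r)^(−12) = 0.239554871.
P = 135.037 / 0.239554871 ≈ 563.70.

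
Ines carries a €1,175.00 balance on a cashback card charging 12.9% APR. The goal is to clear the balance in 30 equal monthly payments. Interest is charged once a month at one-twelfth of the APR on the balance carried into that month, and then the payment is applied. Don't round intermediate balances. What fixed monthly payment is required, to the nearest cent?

Monthly rate r = 12.9%/12 = 1.075% = 0.01075.
Level-payment amortization: P = B₀·r / (1 − (1+r)^(−n)) = 1175.00·0.01075 / (1 − 1.01075^(−30)).
Denominator 1 − (1+r)^(−30) = 0.27441633.
P = 12.6313 / 0.27441633 ≈ 46.03.

€46.03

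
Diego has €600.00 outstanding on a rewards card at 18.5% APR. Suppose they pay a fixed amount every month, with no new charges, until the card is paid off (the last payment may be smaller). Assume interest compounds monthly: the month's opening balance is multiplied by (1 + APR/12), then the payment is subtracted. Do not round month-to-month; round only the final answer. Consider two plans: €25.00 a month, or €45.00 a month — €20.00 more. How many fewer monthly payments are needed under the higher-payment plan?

15 fewer payments

Monthly rate r = 18.5%/12 = 1.54167% = 0.0154167.
At €25.00/mo: n = ⌈−ln(1 − rB₀/P)/ln(1+r)⌉ = 31 payments (last €5.04); total interest = total paid − €600.00 = €155.04.
At €45.00/mo: 16 payments (last €1.86); total interest €76.86.
Payments saved = 31 − 16 = 15.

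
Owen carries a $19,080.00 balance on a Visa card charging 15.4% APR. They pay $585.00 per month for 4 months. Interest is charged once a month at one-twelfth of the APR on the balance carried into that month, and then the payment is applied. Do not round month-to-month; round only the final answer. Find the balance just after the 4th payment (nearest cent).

Monthly rate r = 15.4%/12 = 1.28333% = 0.0128333.
Each month: B ← B·(1+r) − $585.00.
Month 1: interest $244.86; balance after payment $18,739.86.
Month 2: interest $240.49; balance after payment $18,395.35.
Month 3: interest $236.07; balance after payment $18,046.43.
Month 4: interest $231.60; balance after payment $17,693.02.

$17,693.02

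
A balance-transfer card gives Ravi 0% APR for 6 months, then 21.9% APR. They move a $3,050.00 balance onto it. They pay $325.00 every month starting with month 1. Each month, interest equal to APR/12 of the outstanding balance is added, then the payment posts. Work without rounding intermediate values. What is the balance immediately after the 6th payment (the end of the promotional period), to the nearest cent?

Promo months 1–6 at r₀ = 0%/12 = 0; months 7+ at r₁ = 21.9%/12 = 0.01825.
After month 6 (no interest yet): B = $3,050.00 − 6·$325.00 = $1,100.00.

$1,100.00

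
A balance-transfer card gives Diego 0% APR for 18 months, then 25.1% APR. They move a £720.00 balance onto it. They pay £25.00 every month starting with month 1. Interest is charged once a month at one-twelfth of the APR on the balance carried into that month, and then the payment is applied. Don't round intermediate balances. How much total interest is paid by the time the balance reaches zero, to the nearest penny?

£39.29

Promo months 1–18 at r₀ = 0%/12 = 0; months 19+ at r₁ = 25.1%/12 = 0.0209167.
After month 18 (no interest yet): B = £720.00 − 18·£25.00 = £270.00.
Then at r₁ with £25.00/mo: n₂ = −ln(1 − r₁·B/P)/ln(1+r₁) ≈ 12.37 → 13 more payments.
Total paid = 30·£25.00 + £9.29 = £759.29; interest = £759.29 − £720.00 = £39.29.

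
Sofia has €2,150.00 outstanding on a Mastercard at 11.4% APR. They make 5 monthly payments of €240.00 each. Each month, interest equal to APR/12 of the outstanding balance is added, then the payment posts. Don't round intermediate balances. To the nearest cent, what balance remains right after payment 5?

€1,031.07

Monthly rate r = 11.4%/12 = 0.95% = 0.0095.
Each month: B ← B·(1+r) − €240.00.
Month 1: interest €20.43; balance after payment €1,930.43.
Month 2: interest €18.34; balance after payment €1,708.76.
Month 3: interest €16.23; balance after payment €1,485.00.
Month 4: interest €14.11; balance after payment €1,259.10.
Month 5: interest €11.96; balance after payment €1,031.07.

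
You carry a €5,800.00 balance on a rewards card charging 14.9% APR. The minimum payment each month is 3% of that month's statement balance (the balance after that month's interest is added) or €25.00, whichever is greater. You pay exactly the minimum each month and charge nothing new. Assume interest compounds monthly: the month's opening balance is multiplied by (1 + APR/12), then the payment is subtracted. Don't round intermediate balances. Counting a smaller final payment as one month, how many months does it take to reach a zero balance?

Monthly rate r = 14.9%/12 = 1.24167% = 0.0124167.
While 3% of the post-interest balance exceeds €25.00, each month B ← (B·(1+r))·(1 − 0.03), i.e. B shrinks by the factor (1+r)·0.97 = 0.98204.
This holds for months 1–108. Entering month 109 the balance is €819.56; 3% of the post-interest balance is now below €25.00, so the flat €25.00 minimum applies from here.
From month 109 a fixed €25.00 at rate r clears €819.56 in 43 more payments. Total: 108 + 43 = 151 months.

151 months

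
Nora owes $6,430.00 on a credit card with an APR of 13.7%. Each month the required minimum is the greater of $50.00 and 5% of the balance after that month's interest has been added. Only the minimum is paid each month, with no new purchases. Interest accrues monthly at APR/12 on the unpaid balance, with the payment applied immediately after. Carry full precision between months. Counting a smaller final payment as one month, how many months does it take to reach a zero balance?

Monthly rate r = 13.7%/12 = 1.14167% = 0.0114167.
While 5% of the post-interest balance exceeds $50.00, each month B ← (B·(1+r))·(1 − 0.05), i.e. B shrinks by the factor (1+r)·0.95 = 0.96085.
This holds for months 1–47. Entering month 48 the balance is $983.86; 5% of the post-interest balance is now below $50.00, so the flat $50.00 minimum applies from here.
From month 48 a fixed $50.00 at rate r clears $983.86 in 23 more payments. Total: 47 + 23 = 70 months.

70 months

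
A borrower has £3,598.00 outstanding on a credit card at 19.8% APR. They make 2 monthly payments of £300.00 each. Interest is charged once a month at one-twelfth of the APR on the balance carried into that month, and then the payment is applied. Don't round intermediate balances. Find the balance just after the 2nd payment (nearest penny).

Monthly rate r = 19.8%/12 = 1.65% = 0.0165.
Each month: B ← B·(1+r) − £300.00.
Month 1: interest £59.37; balance after payment £3,357.37.
Month 2: interest £55.40; balance after payment £3,112.76.

£3,112.76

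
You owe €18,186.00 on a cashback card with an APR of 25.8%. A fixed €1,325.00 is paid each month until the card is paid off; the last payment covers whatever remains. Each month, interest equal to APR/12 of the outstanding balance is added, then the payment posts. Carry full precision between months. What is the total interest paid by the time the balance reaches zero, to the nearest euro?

Monthly rate r = 25.8%/12 = 2.15% = 0.0215.
Payoff takes n = ⌈−ln(1 − rB₀/P)/ln(1+r)⌉ = ⌈16.439⌉ = 17 payments; the last is €585.00.
Total paid = 16·€1,325.00 + €585.00 = €21,785.00.
Total interest = total paid − principal = €21,785.00 − €18,186.00 = €3,599.00.

€3,599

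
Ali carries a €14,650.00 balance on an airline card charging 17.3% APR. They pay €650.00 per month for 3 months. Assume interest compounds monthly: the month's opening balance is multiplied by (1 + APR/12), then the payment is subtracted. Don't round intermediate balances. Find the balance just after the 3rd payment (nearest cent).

Monthly rate r = 17.3%/12 = 1.44167% = 0.0144167.
Each month: B ← B·(1+r) − €650.00.
Month 1: interest €211.20; balance after payment €14,211.20.
Month 2: interest €204.88; balance after payment €13,766.08.
Month 3: interest €198.46; balance after payment €13,314.54.

€13,314.54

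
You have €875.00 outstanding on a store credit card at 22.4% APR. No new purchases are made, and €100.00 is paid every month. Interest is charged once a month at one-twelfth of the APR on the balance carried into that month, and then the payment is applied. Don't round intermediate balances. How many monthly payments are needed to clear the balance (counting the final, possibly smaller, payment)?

Monthly rate r = 22.4%/12 = 1.86667% = 0.0186667.
Recurrence: B ← B·(1+r) − €100.00.
Month 1: interest €16.33; balance after payment €791.33.
Month 2: interest €14.77; balance after payment €706.10.
Closed form: n = −ln(1 − rB₀/P)/ln(1+r) = −ln(0.83667)/ln(1.01867) ≈ 9.642, so the balance reaches zero during payment 10.

10 months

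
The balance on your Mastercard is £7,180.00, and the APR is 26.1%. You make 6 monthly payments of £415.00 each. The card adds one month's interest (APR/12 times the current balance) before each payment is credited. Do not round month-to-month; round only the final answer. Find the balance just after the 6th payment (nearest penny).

Monthly rate r = 26.1%/12 = 2.175% = 0.02175.
Each month: B ← B·(1+r) − £415.00.
Month 1: interest £156.17; balance after payment £6,921.16.
Month 2: interest £150.54; balance after payment £6,656.70.
Month 3: interest £144.78; balance after payment £6,386.48.
Month 4: interest £138.91; balance after payment £6,110.39.
Month 5: interest £132.90; balance after payment £5,828.29.
Month 6: interest £126.77; balance after payment £5,540.06.

£5,540.06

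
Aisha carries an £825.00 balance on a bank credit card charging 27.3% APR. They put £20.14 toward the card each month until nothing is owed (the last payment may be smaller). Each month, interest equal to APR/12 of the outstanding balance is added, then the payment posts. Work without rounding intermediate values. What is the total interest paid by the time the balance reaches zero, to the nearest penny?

£1,580.73

Monthly rate r = 27.3%/12 = 2.275% = 0.02275.
Payoff takes n = ⌈−ln(1 − rB₀/P)/ln(1+r)⌉ = ⌈119.448⌉ = 120 payments; the last is £9.07.
Total paid = 119·£20.14 + £9.07 = £2,405.73.
Total interest = total paid − principal = £2,405.73 − £825.00 = £1,580.73.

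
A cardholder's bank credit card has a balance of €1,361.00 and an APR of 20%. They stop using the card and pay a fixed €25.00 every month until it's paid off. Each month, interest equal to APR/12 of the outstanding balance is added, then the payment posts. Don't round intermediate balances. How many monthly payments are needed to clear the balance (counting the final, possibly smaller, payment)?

Monthly rate r = 20%/12 = 1.66667% = 0.0166667.
Recurrence: B ← B·(1+r) − €25.00.
Month 1: interest €22.68; balance after payment €1,358.68.
Month 2: interest €22.64; balance after payment €1,356.33.
Closed form: n = −ln(1 − rB₀/P)/ln(1+r) = −ln(0.092667)/ln(1.01667) ≈ 143.911, so the balance reaches zero during payment 144.

144 months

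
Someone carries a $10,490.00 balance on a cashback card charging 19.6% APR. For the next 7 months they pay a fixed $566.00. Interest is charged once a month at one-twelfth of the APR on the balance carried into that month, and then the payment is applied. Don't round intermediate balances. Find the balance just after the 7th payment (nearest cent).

$7,588.24

Monthly rate r = 19.6%/12 = 1.63333% = 0.0163333.
Each month: B ← B·(1+r) − $566.00.
Month 1: interest $171.34; balance after payment $10,095.34.
Month 2: interest $164.89; balance after payment $9,694.23.
Month 3: interest $158.34; balance after payment $9,286.57.
Month 4: interest $151.68; balance after payment $8,872.25.
Month 5: interest $144.91; balance after payment $8,451.16.
Month 6: interest $138.04; balance after payment $8,023.20.
Month 7: interest $131.05; balance after payment $7,588.24.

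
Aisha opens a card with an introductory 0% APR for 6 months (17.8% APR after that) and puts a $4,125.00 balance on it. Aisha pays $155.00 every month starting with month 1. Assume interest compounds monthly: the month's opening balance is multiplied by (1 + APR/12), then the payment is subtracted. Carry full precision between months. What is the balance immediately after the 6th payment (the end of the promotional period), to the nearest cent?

$3,195.00

Promo months 1–6 at r₀ = 0%/12 = 0; months 7+ at r₁ = 17.8%/12 = 0.0148333.
After month 6 (no interest yet): B = $4,125.00 − 6·$155.00 = $3,195.00.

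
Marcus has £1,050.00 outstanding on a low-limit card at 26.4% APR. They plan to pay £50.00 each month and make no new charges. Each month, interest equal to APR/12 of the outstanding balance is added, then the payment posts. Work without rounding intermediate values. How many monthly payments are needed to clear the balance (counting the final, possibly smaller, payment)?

29 months

Monthly rate r = 26.4%/12 = 2.2% = 0.022.
Recurrence: B ← B·(1+r) − £50.00.
Month 1: interest £23.10; balance after payment £1,023.10.
Month 2: interest £22.51; balance after payment £995.61.
Closed form: n = −ln(1 − rB₀/P)/ln(1+r) = −ln(0.538)/ln(1.022) ≈ 28.486, so the balance reaches zero during payment 29.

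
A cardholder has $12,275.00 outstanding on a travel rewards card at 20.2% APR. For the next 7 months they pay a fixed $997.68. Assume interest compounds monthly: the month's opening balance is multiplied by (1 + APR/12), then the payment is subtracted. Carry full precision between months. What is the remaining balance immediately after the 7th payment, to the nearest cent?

Monthly rate r = 20.2%/12 = 1.68333% = 0.0168333.
Each month: B ← B·(1+r) − $997.68.
Month 1: interest $206.63; balance after payment $11,483.95.
Month 2: interest $193.31; balance after payment $10,679.58.
Month 3: interest $179.77; balance after payment $9,861.68.
Month 4: interest $166.00; balance after payment $9,030.00.
Month 5: interest $152.01; balance after payment $8,184.33.
Month 6: interest $137.77; balance after payment $7,324.41.
Month 7: interest $123.29; balance after payment $6,450.03.

$6,450.03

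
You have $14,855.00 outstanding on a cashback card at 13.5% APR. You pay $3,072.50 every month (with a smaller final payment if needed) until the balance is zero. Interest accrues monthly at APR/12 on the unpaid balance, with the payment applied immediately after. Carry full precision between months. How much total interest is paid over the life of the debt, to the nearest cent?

Monthly rate r = 13.5%/12 = 1.125% = 0.01125.
Payoff takes n = ⌈−ln(1 − rB₀/P)/ln(1+r)⌉ = ⌈4.999⌉ = 5 payments; the last is $3,070.04.
Total paid = 4·$3,072.50 + $3,070.04 = $15,360.04.
Total interest = total paid − principal = $15,360.04 − $14,855.00 = $505.04.

$505.04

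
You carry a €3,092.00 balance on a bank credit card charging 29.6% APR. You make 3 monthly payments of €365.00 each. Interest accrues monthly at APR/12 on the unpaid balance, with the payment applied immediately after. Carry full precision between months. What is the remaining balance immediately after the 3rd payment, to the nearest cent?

€2,204.27

Monthly rate r = 29.6%/12 = 2.46667% = 0.0246667.
Each month: B ← B·(1+r) − €365.00.
Month 1: interest €76.27; balance after payment €2,803.27.
Month 2: interest €69.15; balance after payment €2,507.42.
Month 3: interest €61.85; balance after payment €2,204.27.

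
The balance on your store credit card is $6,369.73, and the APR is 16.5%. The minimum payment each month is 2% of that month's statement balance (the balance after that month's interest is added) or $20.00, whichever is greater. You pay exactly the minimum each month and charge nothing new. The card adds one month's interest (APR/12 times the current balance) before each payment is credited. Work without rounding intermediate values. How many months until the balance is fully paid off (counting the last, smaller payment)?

368 months

Monthly rate r = 16.5%/12 = 1.375% = 0.01375.
While 2% of the post-interest balance exceeds $20.00, each month B ← (B·(1+r))·(1 − 0.02), i.e. B shrinks by the factor (1+r)·0.98 = 0.99347.
This holds for months 1–285. Entering month 286 the balance is $985.94; 2% of the post-interest balance is now below $20.00, so the flat $20.00 minimum applies from here.
From month 286 a fixed $20.00 at rate r clears $985.94 in 83 more payments. Total: 285 + 83 = 368 months.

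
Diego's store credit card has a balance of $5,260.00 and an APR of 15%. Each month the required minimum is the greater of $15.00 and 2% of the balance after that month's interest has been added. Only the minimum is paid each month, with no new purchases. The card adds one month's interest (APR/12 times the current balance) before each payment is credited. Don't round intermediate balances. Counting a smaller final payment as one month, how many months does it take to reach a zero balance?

330 months

Monthly rate r = 15%/12 = 1.25% = 0.0125.
While 2% of the post-interest balance exceeds $15.00, each month B ← (B·(1+r))·(1 − 0.02), i.e. B shrinks by the factor (1+r)·0.98 = 0.99225.
This holds for months 1–252. Entering month 253 the balance is $740.47; 2% of the post-interest balance is now below $15.00, so the flat $15.00 minimum applies from here.
From month 253 a fixed $15.00 at rate r clears $740.47 in 78 more payments. Total: 252 + 78 = 330 months.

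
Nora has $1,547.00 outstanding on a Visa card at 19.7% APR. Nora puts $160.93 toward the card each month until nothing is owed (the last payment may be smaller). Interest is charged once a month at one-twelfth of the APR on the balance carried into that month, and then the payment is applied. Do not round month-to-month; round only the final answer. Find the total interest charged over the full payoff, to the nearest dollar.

Monthly rate r = 19.7%/12 = 1.64167% = 0.0164167.
Payoff takes n = ⌈−ln(1 − rB₀/P)/ln(1+r)⌉ = ⌈10.548⌉ = 11 payments; the last is $88.46.
Total paid = 10·$160.93 + $88.46 = $1,697.76.
Total interest = total paid − principal = $1,697.76 − $1,547.00 = $150.76.

$151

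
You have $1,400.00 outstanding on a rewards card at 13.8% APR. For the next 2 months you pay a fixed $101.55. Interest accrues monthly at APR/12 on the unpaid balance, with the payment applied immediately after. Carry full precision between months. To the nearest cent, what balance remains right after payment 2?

$1,228.12

Monthly rate r = 13.8%/12 = 1.15% = 0.0115.
Each month: B ← B·(1+r) − $101.55.
Month 1: interest $16.10; balance after payment $1,314.55.
Month 2: interest $15.12; balance after payment $1,228.12.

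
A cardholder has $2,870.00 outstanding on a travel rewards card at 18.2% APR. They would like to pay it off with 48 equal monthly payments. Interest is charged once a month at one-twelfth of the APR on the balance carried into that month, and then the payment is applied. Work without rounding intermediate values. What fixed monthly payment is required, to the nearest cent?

Monthly rate r = 18.2%/12 = 1.51667% = 0.0151667.
Level-payment amortization: P = B₀·r / (1 − (1+r)^(−n)) = 2870.00·0.0151667 / (1 − 1.01517^(−48)).
Denominator 1 − (1+r)^(−48) = 0.514479868.
P = 43.5283 / 0.514479868 ≈ 84.61.

$84.61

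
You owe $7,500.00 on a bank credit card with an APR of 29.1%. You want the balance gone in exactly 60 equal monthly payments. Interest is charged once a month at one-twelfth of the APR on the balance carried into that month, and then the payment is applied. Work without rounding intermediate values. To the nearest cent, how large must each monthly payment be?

Monthly rate r = 29.1%/12 = 2.425% = 0.02425.
Level-payment amortization: P = B₀·r / (1 − (1+r)^(−n)) = 7500.00·0.02425 / (1 − 1.02425^(−60)).
Denominator 1 − (1+r)^(−60) = 0.762512015.
P = 181.875 / 0.762512015 ≈ 238.52.

$238.52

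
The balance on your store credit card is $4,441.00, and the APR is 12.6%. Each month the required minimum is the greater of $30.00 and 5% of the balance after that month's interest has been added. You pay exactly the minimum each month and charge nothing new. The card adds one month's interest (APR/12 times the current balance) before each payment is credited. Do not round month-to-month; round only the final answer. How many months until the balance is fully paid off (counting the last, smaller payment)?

72 months

Monthly rate r = 12.6%/12 = 1.05% = 0.0105.
While 5% of the post-interest balance exceeds $30.00, each month B ← (B·(1+r))·(1 − 0.05), i.e. B shrinks by the factor (1+r)·0.95 = 0.95997.
This holds for months 1–50. Entering month 51 the balance is $576.07; 5% of the post-interest balance is now below $30.00, so the flat $30.00 minimum applies from here.
From month 51 a fixed $30.00 at rate r clears $576.07 in 22 more payments. Total: 50 + 22 = 72 months.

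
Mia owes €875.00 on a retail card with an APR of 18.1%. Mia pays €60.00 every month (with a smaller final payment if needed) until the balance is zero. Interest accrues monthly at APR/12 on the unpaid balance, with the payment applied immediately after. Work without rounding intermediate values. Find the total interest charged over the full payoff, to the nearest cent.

Monthly rate r = 18.1%/12 = 1.50833% = 0.0150833.
Payoff takes n = ⌈−ln(1 − rB₀/P)/ln(1+r)⌉ = ⌈16.594⌉ = 17 payments; the last is €35.72.
Total paid = 16·€60.00 + €35.72 = €995.72.
Total interest = total paid − principal = €995.72 − €875.00 = €120.72.

€120.72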